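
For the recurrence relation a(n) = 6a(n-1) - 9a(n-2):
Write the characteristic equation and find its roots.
Substitute a(n) = rⁿ and divide through by rⁿ⁻²: r² - 6r + 9 = 0
Factor: (r - 3)² = 0, so r = 3 (double root).
General solution: a(n) = (A + Bn)·3ⁿ

Characteristic: r² - 6r + 9 = 0, Roots: r = 3 (double root)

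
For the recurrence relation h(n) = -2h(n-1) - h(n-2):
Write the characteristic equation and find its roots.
Substitute h(n) = rⁿ and divide through by rⁿ⁻²: r² + 2r + 1 = 0
Factor: (r + 1)² = 0, so r = -1 (double root).
General solution: h(n) = (A + Bn)·(-1)ⁿ

Characteristic: r² + 2r + 1 = 0, Roots: r = -1 (double root)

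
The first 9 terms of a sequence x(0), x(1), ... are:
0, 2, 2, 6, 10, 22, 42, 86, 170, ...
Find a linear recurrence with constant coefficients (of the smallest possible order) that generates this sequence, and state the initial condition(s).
Look for the lowest-order linear relation among consecutive terms.
Observation: x(n) - 1·x(n-1) - (2)·x(n-2) = 0 holds for the shown terms, and no order-1 relation x(n) = α·x(n-1) + β fits.
Check at n=3: 1·2 + (2)·2 = 6. ✓

x(n) = x(n-1) + 2x(n-2), x(0) = 0, x(1) = 2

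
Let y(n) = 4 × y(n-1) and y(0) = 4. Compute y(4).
Computing step by step:
y(0) = 4
y(1) = 4 × 4 = 16
y(2) = 4 × 16 = 64
y(3) = 4 × 64 = 256
y(4) = 4 × 256 = 1024

1024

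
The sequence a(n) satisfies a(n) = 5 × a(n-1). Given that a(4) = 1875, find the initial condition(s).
In general a(n) = 5ⁿ · a(0). At n = 4: a(0) = a(4) / 5^4 = 1875 / 625 = 3.

a(0) = 3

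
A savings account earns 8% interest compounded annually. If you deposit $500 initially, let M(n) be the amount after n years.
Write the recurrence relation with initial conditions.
Each year the balance grows by 8%, i.e. is multiplied by 1 + 8/100 = 1.08, so M(n) = 1.08 × M(n-1). The initial deposit gives M(0) = 500.
Unrolling gives the closed form M(n) = 500 × (1.08)ⁿ.

M(n) = 1.08 × M(n-1), M(0) = 500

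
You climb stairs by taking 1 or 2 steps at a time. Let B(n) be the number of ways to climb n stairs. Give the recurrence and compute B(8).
Condition on the size of the last step (1 to 2): before it there were n-1, …, n-2 stairs climbed, and these cases are disjoint, so B(n) = B(n-1) + B(n-2) (Fibonacci-type sequence).
Initial conditions by direct count (compositions of i into parts ≤ 2): B(1) = 1; B(2) = 2.
Iterating the recurrence: B(3) = 3, B(4) = 5, B(5) = 8, B(6) = 13, B(7) = 21, B(8) = 34.

B(n) = B(n-1) + B(n-2), B(1) = 1, B(2) = 2; B(8) = 34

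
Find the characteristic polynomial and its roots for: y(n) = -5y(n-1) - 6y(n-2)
Substitute y(n) = rⁿ and divide through by rⁿ⁻²: r² + 5r + 6 = 0
Factor: (r + 3)(r + 2) = 0, so r = -3, -2.
General solution: y(n) = A·(-3)ⁿ + B·(-2)ⁿ

Characteristic: r² + 5r + 6 = 0, Roots: r = -3, -2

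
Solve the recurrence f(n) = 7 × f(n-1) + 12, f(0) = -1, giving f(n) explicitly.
Recurrence: f(n) = 7 × f(n-1) + 12, initial: f(0) = -1.
Try f(n) = A·7ⁿ + C. Substituting: A·7ⁿ + C = 7(A·7ⁿ⁻¹ + C) + 12 = A·7ⁿ + 7C + 12, so C = 7C + 12, giving C = -2. Then f(0) = A - 2 = -1 gives A = 1.

f(n) = 7ⁿ - 2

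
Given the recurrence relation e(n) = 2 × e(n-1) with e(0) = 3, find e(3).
Computing step by step:
e(0) = 3
e(1) = 2 × 3 = 6
e(2) = 2 × 6 = 12
e(3) = 2 × 12 = 24

24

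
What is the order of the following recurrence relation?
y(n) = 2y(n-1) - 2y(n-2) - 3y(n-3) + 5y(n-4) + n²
The order is the largest lag k for which y(n-k) appears. Here the deepest term is y(n-4) (the n² term is non-homogeneous and does not affect the order), so the order is 4.

Order 4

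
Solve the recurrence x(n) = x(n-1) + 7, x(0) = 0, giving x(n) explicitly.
Recurrence: x(n) = x(n-1) + 7, initial: x(0) = 0.
Each step adds 7, so x(n) = x(0) + 7n = 7n.

x(n) = 7n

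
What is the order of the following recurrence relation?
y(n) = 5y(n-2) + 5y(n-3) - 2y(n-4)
The order is the largest lag k for which y(n-k) appears. Here the deepest term is y(n-4), so the order is 4.

Order 4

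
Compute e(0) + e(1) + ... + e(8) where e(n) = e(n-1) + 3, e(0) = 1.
Computing the sequence terms: 1, 4, 7, 10, 13, 16, 19, 22, 25
Adding these values together:

117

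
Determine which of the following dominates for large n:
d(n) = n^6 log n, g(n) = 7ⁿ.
Comparing growth rates:
Growth-rate hierarchy: log n ≺ any polynomial ≺ any exponential cⁿ (c>1) ≺ n! ≺ nⁿ.
exponential base 7 dominates polynomial degree 6 (with log factor) asymptotically.

g(n) grows faster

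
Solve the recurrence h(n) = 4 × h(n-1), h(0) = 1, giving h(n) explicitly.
Recurrence: h(n) = 4 × h(n-1), initial: h(0) = 1.
Each term is 4 times the previous, so this is geometric with ratio 4. After n steps: h(n) = h(0)·4ⁿ = 4ⁿ.

h(n) = 4ⁿ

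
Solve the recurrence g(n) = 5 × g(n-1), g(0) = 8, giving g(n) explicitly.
Recurrence: g(n) = 5 × g(n-1), initial: g(0) = 8.
Each term is 5 times the previous, so this is geometric with ratio 5. After n steps: g(n) = g(0)·5ⁿ = 8·5ⁿ.

g(n) = 8·5ⁿ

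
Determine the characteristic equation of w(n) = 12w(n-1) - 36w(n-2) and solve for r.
Substitute w(n) = rⁿ and divide through by rⁿ⁻²: r² - 12r + 36 = 0
Factor: (r - 6)² = 0, so r = 6 (double root).
General solution: w(n) = (A + Bn)·6ⁿ

Characteristic: r² - 12r + 36 = 0, Roots: r = 6 (double root)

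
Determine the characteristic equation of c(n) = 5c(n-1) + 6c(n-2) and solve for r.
Substitute c(n) = rⁿ and divide through by rⁿ⁻²: r² - 5r - 6 = 0
Factor: (r - 6)(r + 1) = 0, so r = 6, -1.
General solution: c(n) = A·6ⁿ + B·(-1)ⁿ

Characteristic: r² - 5r - 6 = 0, Roots: r = 6, -1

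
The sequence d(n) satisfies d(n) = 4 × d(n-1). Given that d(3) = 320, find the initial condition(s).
In general d(n) = 4ⁿ · d(0). At n = 3: d(0) = d(3) / 4^3 = 320 / 64 = 5.

d(0) = 5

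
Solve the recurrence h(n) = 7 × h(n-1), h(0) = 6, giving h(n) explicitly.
Recurrence: h(n) = 7 × h(n-1), initial: h(0) = 6.
Each term is 7 times the previous, so this is geometric with ratio 7. After n steps: h(n) = h(0)·7ⁿ = 6·7ⁿ.

h(n) = 6·7ⁿ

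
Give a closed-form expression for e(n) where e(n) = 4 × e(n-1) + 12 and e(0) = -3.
Recurrence: e(n) = 4 × e(n-1) + 12, initial: e(0) = -3.
Try e(n) = A·4ⁿ + C. Substituting: A·4ⁿ + C = 4(A·4ⁿ⁻¹ + C) + 12 = A·4ⁿ + 4C + 12, so C = 4C + 12, giving C = -4. Then e(0) = A - 4 = -3 gives A = 1.

e(n) = 4ⁿ - 4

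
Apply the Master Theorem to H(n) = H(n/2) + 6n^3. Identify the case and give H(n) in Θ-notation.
Master Theorem template: H(n) = a·H(n/b) + f(n).
Here: a=1, b=2, f(n)=6n^3
Compute log_b(a) = log_2(1) = 0.
f(n) = 6n^3 = Ω(n^(0+ε)) with ε = 3, and the regularity condition holds (a·f(n/b) = (a/b^3)·f(n) with a/b^3 = 2^-3 < 1). Case 3: H(n) = Θ(f(n)) = Θ(n^3).

Case 3: H(n) = Θ(n^3)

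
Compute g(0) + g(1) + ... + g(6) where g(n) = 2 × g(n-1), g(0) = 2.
Computing the sequence terms: 2, 4, 8, 16, 32, 64, 128
Adding these values together:

254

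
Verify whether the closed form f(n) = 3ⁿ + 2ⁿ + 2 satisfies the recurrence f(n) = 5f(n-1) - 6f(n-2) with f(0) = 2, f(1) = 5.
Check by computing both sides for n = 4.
From the recurrence with f(0) = 2, f(1) = 5:
  f(0) = 2, f(1) = 5, f(2) = 13, f(3) = 35, f(4) = 97
  so the recurrence gives f(4) = 97.
From the proposed closed form f(n) = 3ⁿ + 2ⁿ + 2:
  f(4) = 99.
The recurrence gives 97 but the closed form gives 99, so the closed form does not satisfy the recurrence.

No, the closed form is incorrect.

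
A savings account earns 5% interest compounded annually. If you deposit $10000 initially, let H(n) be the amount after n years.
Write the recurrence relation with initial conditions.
Each year the balance grows by 5%, i.e. is multiplied by 1 + 5/100 = 1.05, so H(n) = 1.05 × H(n-1). The initial deposit gives H(0) = 10000.
Unrolling gives the closed form H(n) = 10000 × (1.05)ⁿ.

H(n) = 1.05 × H(n-1), H(0) = 10000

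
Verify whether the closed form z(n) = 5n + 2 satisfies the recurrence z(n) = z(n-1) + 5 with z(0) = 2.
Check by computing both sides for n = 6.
From the recurrence with z(0) = 2:
  z(0) = 2, z(1) = 7, z(2) = 12, z(3) = 17, z(4) = 22, z(5) = 27, z(6) = 32
  so the recurrence gives z(6) = 32.
From the proposed closed form z(n) = 5n + 2:
  z(6) = 32.
Both sides give 32 at n = 6, and the initial condition(s) match, so the closed form is consistent.

Yes, the closed form is correct.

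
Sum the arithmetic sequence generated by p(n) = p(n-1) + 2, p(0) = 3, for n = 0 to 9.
Computing the sequence terms: 3, 5, 7, 9, 11, 13, 15, 17, 19, 21
Adding these values together:

120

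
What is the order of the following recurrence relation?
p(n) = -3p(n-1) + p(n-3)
The order is the largest lag k for which p(n-k) appears. Here the deepest term is p(n-3), so the order is 3.

Order 3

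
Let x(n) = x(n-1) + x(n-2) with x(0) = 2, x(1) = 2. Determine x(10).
Computing the sequence terms:
2, 2, 4, 6, 10, 16, 26, 42, 68, 110, 178

178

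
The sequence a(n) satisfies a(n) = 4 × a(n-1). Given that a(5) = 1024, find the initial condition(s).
In general a(n) = 4ⁿ · a(0). At n = 5: a(0) = a(5) / 4^5 = 1024 / 1024 = 1.

a(0) = 1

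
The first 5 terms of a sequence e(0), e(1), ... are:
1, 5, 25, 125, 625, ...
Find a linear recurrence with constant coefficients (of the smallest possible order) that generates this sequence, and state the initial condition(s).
Look for the lowest-order linear relation among consecutive terms.
Observation: each term is 5× the previous.
Check at n=2: 5·5 = 25. ✓

e(n) = 5 × e(n-1), e(0) = 1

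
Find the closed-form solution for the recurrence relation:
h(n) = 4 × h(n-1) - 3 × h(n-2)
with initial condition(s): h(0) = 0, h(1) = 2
Recurrence: h(n) = 4 × h(n-1) - 3 × h(n-2), initial: h(0) = 0, h(1) = 2.
Characteristic equation: r² - 4r + 3 = 0, which factors as (r - 3)(r - 1) = 0, so r = 3, 1. General solution h(n) = A·3ⁿ + B·1ⁿ. From h(0) = 0: A + B = 0. From h(1) = 2: 3A + 1B = 2. Solving gives A = 1, B = -1.

h(n) = 3ⁿ - 1ⁿ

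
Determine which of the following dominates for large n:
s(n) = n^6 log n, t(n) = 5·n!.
Comparing growth rates:
Growth-rate hierarchy: log n ≺ any polynomial ≺ any exponential cⁿ (c>1) ≺ n! ≺ nⁿ.
factorial dominates polynomial degree 6 (with log factor) asymptotically.

t(n) grows faster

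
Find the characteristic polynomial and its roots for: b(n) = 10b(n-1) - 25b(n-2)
Substitute b(n) = rⁿ and divide through by rⁿ⁻²: r² - 10r + 25 = 0
Factor: (r - 5)² = 0, so r = 5 (double root).
General solution: b(n) = (A + Bn)·5ⁿ

Characteristic: r² - 10r + 25 = 0, Roots: r = 5 (double root)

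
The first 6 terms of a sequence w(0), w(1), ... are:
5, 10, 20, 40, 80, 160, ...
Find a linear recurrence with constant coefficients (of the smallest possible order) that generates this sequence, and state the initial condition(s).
Look for the lowest-order linear relation among consecutive terms.
Observation: each term is 2× the previous.
Check at n=2: 2·10 = 20. ✓

w(n) = 2 × w(n-1), w(0) = 5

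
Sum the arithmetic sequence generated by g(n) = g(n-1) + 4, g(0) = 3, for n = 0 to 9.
Computing the sequence terms: 3, 7, 11, 15, 19, 23, 27, 31, 35, 39
Adding these values together:

210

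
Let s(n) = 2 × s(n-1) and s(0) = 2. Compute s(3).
Computing step by step:
s(0) = 2
s(1) = 2 × 2 = 4
s(2) = 2 × 4 = 8
s(3) = 2 × 8 = 16

16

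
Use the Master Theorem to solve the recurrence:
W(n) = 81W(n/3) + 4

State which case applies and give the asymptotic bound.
Master Theorem template: W(n) = a·W(n/b) + f(n).
Here: a=81, b=3, f(n)=4
Compute log_b(a) = log_3(81) = 4.
f(n) = 4 = O(n^(4-ε)) with ε = 4. Case 1: W(n) = Θ(n^log_b(a)) = Θ(n^4).

Case 1: W(n) = Θ(n^4)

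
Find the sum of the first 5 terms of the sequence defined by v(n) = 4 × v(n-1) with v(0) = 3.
Computing the sequence terms: 3, 12, 48, 192, 768
Adding these values together:

1023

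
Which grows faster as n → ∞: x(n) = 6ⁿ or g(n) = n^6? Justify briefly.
Comparing growth rates:
Growth-rate hierarchy: log n ≺ any polynomial ≺ any exponential cⁿ (c>1) ≺ n! ≺ nⁿ.
exponential base 6 dominates polynomial degree 6 asymptotically.

x(n) grows faster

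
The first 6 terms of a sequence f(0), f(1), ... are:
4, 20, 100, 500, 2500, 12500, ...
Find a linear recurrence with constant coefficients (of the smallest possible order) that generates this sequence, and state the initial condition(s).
Look for the lowest-order linear relation among consecutive terms.
Observation: each term is 5× the previous.
Check at n=2: 5·20 = 100. ✓

f(n) = 5 × f(n-1), f(0) = 4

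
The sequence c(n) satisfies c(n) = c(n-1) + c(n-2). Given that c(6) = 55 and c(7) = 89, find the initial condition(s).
Work backwards using c(k) = c(k+2) - c(k+1):
c(5) = c(7) - c(6) = 89 - 55 = 34
c(4) = c(6) - c(5) = 55 - 34 = 21
c(3) = c(5) - c(4) = 34 - 21 = 13
c(2) = c(4) - c(3) = 21 - 13 = 8
c(1) = c(3) - c(2) = 13 - 8 = 5
c(0) = c(2) - c(1) = 8 - 5 = 3

c(0) = 3, c(1) = 5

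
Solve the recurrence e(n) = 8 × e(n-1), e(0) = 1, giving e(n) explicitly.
Recurrence: e(n) = 8 × e(n-1), initial: e(0) = 1.
Each term is 8 times the previous, so this is geometric with ratio 8. After n steps: e(n) = e(0)·8ⁿ = 8ⁿ.

e(n) = 8ⁿ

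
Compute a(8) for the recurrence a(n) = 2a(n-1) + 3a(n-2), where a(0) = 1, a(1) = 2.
Computing the sequence terms:
1, 2, 7, 20, 61, 182, 547, 1640, 4921

4921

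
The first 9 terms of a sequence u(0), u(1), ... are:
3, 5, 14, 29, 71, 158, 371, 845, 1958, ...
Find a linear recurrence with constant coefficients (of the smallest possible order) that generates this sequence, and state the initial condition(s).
Look for the lowest-order linear relation among consecutive terms.
Observation: u(n) - 1·u(n-1) - (3)·u(n-2) = 0 holds for the shown terms, and no order-1 relation u(n) = α·u(n-1) + β fits.
Check at n=3: 1·14 + (3)·5 = 29. ✓

u(n) = u(n-1) + 3u(n-2), u(0) = 3, u(1) = 5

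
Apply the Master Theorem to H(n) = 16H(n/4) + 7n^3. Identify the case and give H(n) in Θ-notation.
Master Theorem template: H(n) = a·H(n/b) + f(n).
Here: a=16, b=4, f(n)=7n^3
Compute log_b(a) = log_4(16) = 2.
f(n) = 7n^3 = Ω(n^(2+ε)) with ε = 1, and the regularity condition holds (a·f(n/b) = (a/b^3)·f(n) with a/b^3 = 4^-1 < 1). Case 3: H(n) = Θ(f(n)) = Θ(n^3).

Case 3: H(n) = Θ(n^3)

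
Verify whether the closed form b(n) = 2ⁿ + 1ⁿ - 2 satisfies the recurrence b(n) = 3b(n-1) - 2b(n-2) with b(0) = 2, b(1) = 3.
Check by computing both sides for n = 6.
From the recurrence with b(0) = 2, b(1) = 3:
  b(0) = 2, b(1) = 3, b(2) = 5, b(3) = 9, b(4) = 17, b(5) = 33, b(6) = 65
  so the recurrence gives b(6) = 65.
From the proposed closed form b(n) = 2ⁿ + 1ⁿ - 2:
  b(6) = 63.
The recurrence gives 65 but the closed form gives 63, so the closed form does not satisfy the recurrence.

No, the closed form is incorrect.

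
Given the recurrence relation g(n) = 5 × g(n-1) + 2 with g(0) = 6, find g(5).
Computing step by step:
g(0) = 6
g(1) = 5 × 6 + 2 = 32
g(2) = 5 × 32 + 2 = 162
g(3) = 5 × 162 + 2 = 812
g(4) = 5 × 812 + 2 = 4062
g(5) = 5 × 4062 + 2 = 20312

20312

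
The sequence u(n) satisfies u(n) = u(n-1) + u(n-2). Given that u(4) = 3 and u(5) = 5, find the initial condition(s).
Work backwards using u(k) = u(k+2) - u(k+1):
u(3) = u(5) - u(4) = 5 - 3 = 2
u(2) = u(4) - u(3) = 3 - 2 = 1
u(1) = u(3) - u(2) = 2 - 1 = 1
u(0) = u(2) - u(1) = 1 - 1 = 0

u(0) = 0, u(1) = 1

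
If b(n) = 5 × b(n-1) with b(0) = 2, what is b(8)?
Computing step by step:
b(0) = 2
b(1) = 5 × 2 = 10
b(2) = 5 × 10 = 50
b(3) = 5 × 50 = 250
b(4) = 5 × 250 = 1250
b(5) = 5 × 1250 = 6250
b(6) = 5 × 6250 = 31250
b(7) = 5 × 31250 = 156250
b(8) = 5 × 156250 = 781250

781250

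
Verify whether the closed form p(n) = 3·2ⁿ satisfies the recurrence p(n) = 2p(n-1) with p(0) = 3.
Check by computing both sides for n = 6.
From the recurrence with p(0) = 3:
  p(0) = 3, p(1) = 6, p(2) = 12, p(3) = 24, p(4) = 48, p(5) = 96, p(6) = 192
  so the recurrence gives p(6) = 192.
From the proposed closed form p(n) = 3·2ⁿ:
  p(6) = 192.
Both sides give 192 at n = 6, and the initial condition(s) match, so the closed form is consistent.

Yes, the closed form is correct.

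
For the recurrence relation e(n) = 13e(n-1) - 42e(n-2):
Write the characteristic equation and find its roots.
Substitute e(n) = rⁿ and divide through by rⁿ⁻²: r² - 13r + 42 = 0
Factor: (r - 7)(r - 6) = 0, so r = 7, 6.
General solution: e(n) = A·7ⁿ + B·6ⁿ

Characteristic: r² - 13r + 42 = 0, Roots: r = 7, 6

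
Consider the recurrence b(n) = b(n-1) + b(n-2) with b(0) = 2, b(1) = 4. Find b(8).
Computing the sequence terms:
2, 4, 6, 10, 16, 26, 42, 68, 110

110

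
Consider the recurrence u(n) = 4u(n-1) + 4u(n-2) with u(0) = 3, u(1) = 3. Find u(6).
Computing the sequence terms:
3, 3, 24, 108, 528, 2544, 12288

12288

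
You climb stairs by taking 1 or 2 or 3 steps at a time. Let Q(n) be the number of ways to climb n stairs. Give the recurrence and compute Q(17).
Condition on the size of the last step (1 to 3): before it there were n-1, …, n-3 stairs climbed, and these cases are disjoint, so Q(n) = Q(n-1) + Q(n-2) + Q(n-3) (order-3 linear recurrence).
Initial conditions by direct count (compositions of i into parts ≤ 3): Q(1) = 1; Q(2) = 2; Q(3) = 4.
Iterating the recurrence: Q(4) = 7, Q(5) = 13, Q(6) = 24, Q(7) = 44, Q(8) = 81, Q(9) = 149, Q(10) = 274, Q(11) = 504, Q(12) = 927, Q(13) = 1705, Q(14) = 3136, Q(15) = 5768, Q(16) = 10609, Q(17) = 19513.

Q(n) = Q(n-1) + Q(n-2) + Q(n-3), Q(1) = 1, Q(2) = 2, Q(3) = 4; Q(17) = 19513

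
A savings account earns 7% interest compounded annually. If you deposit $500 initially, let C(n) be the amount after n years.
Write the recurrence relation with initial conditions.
Each year the balance grows by 7%, i.e. is multiplied by 1 + 7/100 = 1.07, so C(n) = 1.07 × C(n-1). The initial deposit gives C(0) = 500.
Unrolling gives the closed form C(n) = 500 × (1.07)ⁿ.

C(n) = 1.07 × C(n-1), C(0) = 500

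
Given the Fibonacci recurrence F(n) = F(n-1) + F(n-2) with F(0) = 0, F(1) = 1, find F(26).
Computing the sequence terms:
0, 1, 1, 2, 3, 5, 8, 13, 21, 34, 55, 89, 144, 233, 377, 610, 987, 1597, 2584, 4181, 6765, 10946, 17711, 28657, 46368, 75025, 121393

121393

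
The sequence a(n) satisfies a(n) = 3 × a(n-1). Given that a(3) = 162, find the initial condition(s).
In general a(n) = 3ⁿ · a(0). At n = 3: a(0) = a(3) / 3^3 = 162 / 27 = 6.

a(0) = 6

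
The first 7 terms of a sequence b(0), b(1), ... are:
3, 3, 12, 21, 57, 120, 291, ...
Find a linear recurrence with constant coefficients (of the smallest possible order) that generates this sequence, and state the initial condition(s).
Look for the lowest-order linear relation among consecutive terms.
Observation: b(n) - 1·b(n-1) - (3)·b(n-2) = 0 holds for the shown terms, and no order-1 relation b(n) = α·b(n-1) + β fits.
Check at n=3: 1·12 + (3)·3 = 21. ✓

b(n) = b(n-1) + 3b(n-2), b(0) = 3, b(1) = 3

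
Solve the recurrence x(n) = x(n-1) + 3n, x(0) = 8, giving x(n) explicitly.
Recurrence: x(n) = x(n-1) + 3n, initial: x(0) = 8.
Telescoping: x(n) = x(0) + 3·Σᵢ₌₁ⁿ i = 8 + 3·n(n+1)/2.

x(n) = 3·n(n+1)/2 + 8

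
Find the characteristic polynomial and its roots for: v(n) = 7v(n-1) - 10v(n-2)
Substitute v(n) = rⁿ and divide through by rⁿ⁻²: r² - 7r + 10 = 0
Factor: (r - 2)(r - 5) = 0, so r = 2, 5.
General solution: v(n) = A·2ⁿ + B·5ⁿ

Characteristic: r² - 7r + 10 = 0, Roots: r = 2, 5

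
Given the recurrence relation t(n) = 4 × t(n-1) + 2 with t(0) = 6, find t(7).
Computing step by step:
t(0) = 6
t(1) = 4 × 6 + 2 = 26
t(2) = 4 × 26 + 2 = 106
t(3) = 4 × 106 + 2 = 426
t(4) = 4 × 426 + 2 = 1706
t(5) = 4 × 1706 + 2 = 6826
t(6) = 4 × 6826 + 2 = 27306
t(7) = 4 × 27306 + 2 = 109226

109226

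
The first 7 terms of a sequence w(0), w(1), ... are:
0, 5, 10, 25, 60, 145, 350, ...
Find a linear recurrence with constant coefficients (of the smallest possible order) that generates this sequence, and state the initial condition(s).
Look for the lowest-order linear relation among consecutive terms.
Observation: w(n) - 2·w(n-1) - (1)·w(n-2) = 0 holds for the shown terms, and no order-1 relation w(n) = α·w(n-1) + β fits.
Check at n=3: 2·10 + (1)·5 = 25. ✓

w(n) = 2w(n-1) + w(n-2), w(0) = 0, w(1) = 5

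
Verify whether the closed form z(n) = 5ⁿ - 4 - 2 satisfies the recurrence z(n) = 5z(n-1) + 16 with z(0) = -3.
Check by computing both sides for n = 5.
From the recurrence with z(0) = -3:
  z(0) = -3, z(1) = 1, z(2) = 21, z(3) = 121, z(4) = 621, z(5) = 3121
  so the recurrence gives z(5) = 3121.
From the proposed closed form z(n) = 5ⁿ - 4 - 2:
  z(5) = 3119.
The recurrence gives 3121 but the closed form gives 3119, so the closed form does not satisfy the recurrence.

No, the closed form is incorrect.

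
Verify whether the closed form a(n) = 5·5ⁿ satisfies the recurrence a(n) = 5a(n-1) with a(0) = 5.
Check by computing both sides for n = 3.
From the recurrence with a(0) = 5:
  a(0) = 5, a(1) = 25, a(2) = 125, a(3) = 625
  so the recurrence gives a(3) = 625.
From the proposed closed form a(n) = 5·5ⁿ:
  a(3) = 625.
Both sides give 625 at n = 3, and the initial condition(s) match, so the closed form is consistent.

Yes, the closed form is correct.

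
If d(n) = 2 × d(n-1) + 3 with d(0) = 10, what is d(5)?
Computing step by step:
d(0) = 10
d(1) = 2 × 10 + 3 = 23
d(2) = 2 × 23 + 3 = 49
d(3) = 2 × 49 + 3 = 101
d(4) = 2 × 101 + 3 = 205
d(5) = 2 × 205 + 3 = 413

413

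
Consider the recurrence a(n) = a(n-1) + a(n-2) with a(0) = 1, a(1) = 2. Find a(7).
Computing the sequence terms:
1, 2, 3, 5, 8, 13, 21, 34

34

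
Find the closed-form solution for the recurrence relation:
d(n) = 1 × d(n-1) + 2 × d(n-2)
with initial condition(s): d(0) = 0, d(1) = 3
Recurrence: d(n) = 1 × d(n-1) + 2 × d(n-2), initial: d(0) = 0, d(1) = 3.
Characteristic equation: r² - 1r - 2 = 0, which factors as (r - 2)(r + 1) = 0, so r = 2, -1. General solution d(n) = A·2ⁿ + B·(-1)ⁿ. From d(0) = 0: A + B = 0. From d(1) = 3: 2A - 1B = 3. Solving gives A = 1, B = -1.

d(n) = 2ⁿ - (-1)ⁿ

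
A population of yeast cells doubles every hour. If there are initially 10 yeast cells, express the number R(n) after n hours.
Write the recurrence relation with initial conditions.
Each hour multiplies the count by 2, so the count after n hours depends only on the count after n-1 hours: R(n) = 2 × R(n-1). The starting count gives R(0) = 10.
Unrolling n times gives the closed form R(n) = 10 × 2ⁿ.

R(n) = 2 × R(n-1), R(0) = 10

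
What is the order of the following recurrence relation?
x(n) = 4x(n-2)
The order is the largest lag k for which x(n-k) appears. Here the deepest term is x(n-2), so the order is 2.

Order 2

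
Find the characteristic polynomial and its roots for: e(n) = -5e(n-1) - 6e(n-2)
Substitute e(n) = rⁿ and divide through by rⁿ⁻²: r² + 5r + 6 = 0
Factor: (r + 3)(r + 2) = 0, so r = -3, -2.
General solution: e(n) = A·(-3)ⁿ + B·(-2)ⁿ

Characteristic: r² + 5r + 6 = 0, Roots: r = -3, -2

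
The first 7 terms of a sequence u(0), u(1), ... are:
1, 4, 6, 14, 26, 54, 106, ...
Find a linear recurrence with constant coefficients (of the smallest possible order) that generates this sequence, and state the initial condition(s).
Look for the lowest-order linear relation among consecutive terms.
Observation: u(n) - 1·u(n-1) - (2)·u(n-2) = 0 holds for the shown terms, and no order-1 relation u(n) = α·u(n-1) + β fits.
Check at n=3: 1·6 + (2)·4 = 14. ✓

u(n) = u(n-1) + 2u(n-2), u(0) = 1, u(1) = 4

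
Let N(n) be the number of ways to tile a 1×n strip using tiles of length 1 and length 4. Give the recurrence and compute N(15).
Condition on the last tile: it has length 1 (leaving a 1×(n-1) strip) or length 4 (leaving a 1×(n-4) strip), so N(n) = N(n-1) + N(n-4) (order-4 linear recurrence).
For 0 ≤ i < 4 only unit tiles fit, so N(i) = 1.
Iterating the recurrence: N(4) = 2, N(5) = 3, N(6) = 4, N(7) = 5, N(8) = 7, N(9) = 10, N(10) = 14, N(11) = 19, N(12) = 26, N(13) = 36, N(14) = 50, N(15) = 69.

N(n) = N(n-1) + N(n-4), with N(i) = 1 for 0 ≤ i < 4; N(15) = 69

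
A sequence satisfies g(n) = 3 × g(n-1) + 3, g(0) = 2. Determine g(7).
Computing step by step:
g(0) = 2
g(1) = 3 × 2 + 3 = 9
g(2) = 3 × 9 + 3 = 30
g(3) = 3 × 30 + 3 = 93
g(4) = 3 × 93 + 3 = 282
g(5) = 3 × 282 + 3 = 849
g(6) = 3 × 849 + 3 = 2550
g(7) = 3 × 2550 + 3 = 7653

7653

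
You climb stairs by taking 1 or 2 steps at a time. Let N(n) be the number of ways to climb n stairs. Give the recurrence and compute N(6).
Condition on the size of the last step (1 to 2): before it there were n-1, …, n-2 stairs climbed, and these cases are disjoint, so N(n) = N(n-1) + N(n-2) (Fibonacci-type sequence).
Initial conditions by direct count (compositions of i into parts ≤ 2): N(1) = 1; N(2) = 2.
Iterating the recurrence: N(3) = 3, N(4) = 5, N(5) = 8, N(6) = 13.

N(n) = N(n-1) + N(n-2), N(1) = 1, N(2) = 2; N(6) = 13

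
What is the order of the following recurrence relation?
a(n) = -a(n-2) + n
The order is the largest lag k for which a(n-k) appears. Here the deepest term is a(n-2) (the n term is non-homogeneous and does not affect the order), so the order is 2.

Order 2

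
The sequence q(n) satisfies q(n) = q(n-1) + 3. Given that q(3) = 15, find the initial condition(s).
q(3) = q(0) + 3·3, so q(0) = 15 - 9 = 6.

q(0) = 6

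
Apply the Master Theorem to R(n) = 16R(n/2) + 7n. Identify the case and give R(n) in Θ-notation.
Master Theorem template: R(n) = a·R(n/b) + f(n).
Here: a=16, b=2, f(n)=7n
Compute log_b(a) = log_2(16) = 4.
f(n) = 7n = O(n^(4-ε)) with ε = 3. Case 1: R(n) = Θ(n^log_b(a)) = Θ(n^4).

Case 1: R(n) = Θ(n^4)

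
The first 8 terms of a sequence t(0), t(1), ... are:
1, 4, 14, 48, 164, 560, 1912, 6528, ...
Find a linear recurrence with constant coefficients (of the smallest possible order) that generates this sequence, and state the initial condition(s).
Look for the lowest-order linear relation among consecutive terms.
Observation: t(n) - 4·t(n-1) - (-2)·t(n-2) = 0 holds for the shown terms, and no order-1 relation t(n) = α·t(n-1) + β fits.
Check at n=3: 4·14 + (-2)·4 = 48. ✓

t(n) = 4t(n-1) - 2t(n-2), t(0) = 1, t(1) = 4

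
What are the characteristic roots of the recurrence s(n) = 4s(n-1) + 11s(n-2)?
Substitute s(n) = rⁿ and divide through by rⁿ⁻²: r² - 4r - 11 = 0
Discriminant: 4² + 4·11 = 60, not a perfect square, so by the quadratic formula r = (4 ± √60)/2.
General solution: s(n) = A·r₁ⁿ + B·r₂ⁿ where r₁,r₂ = (4 ± √60)/2

Characteristic: r² - 4r - 11 = 0, Roots: r = (4 ± √60)/2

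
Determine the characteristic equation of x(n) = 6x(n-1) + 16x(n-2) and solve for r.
Substitute x(n) = rⁿ and divide through by rⁿ⁻²: r² - 6r - 16 = 0
Factor: (r + 2)(r - 8) = 0, so r = -2, 8.
General solution: x(n) = A·(-2)ⁿ + B·8ⁿ

Characteristic: r² - 6r - 16 = 0, Roots: r = -2, 8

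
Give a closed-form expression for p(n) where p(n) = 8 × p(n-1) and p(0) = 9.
Recurrence: p(n) = 8 × p(n-1), initial: p(0) = 9.
Each term is 8 times the previous, so this is geometric with ratio 8. After n steps: p(n) = p(0)·8ⁿ = 9·8ⁿ.

p(n) = 9·8ⁿ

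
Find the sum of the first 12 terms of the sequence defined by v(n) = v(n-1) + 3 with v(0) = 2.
Computing the sequence terms: 2, 5, 8, 11, 14, 17, 20, 23, 26, 29, 32, 35
Adding these values together:

222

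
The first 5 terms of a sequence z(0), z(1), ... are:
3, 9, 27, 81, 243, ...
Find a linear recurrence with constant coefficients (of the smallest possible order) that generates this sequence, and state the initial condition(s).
Look for the lowest-order linear relation among consecutive terms.
Observation: each term is 3× the previous.
Check at n=2: 3·9 = 27. ✓

z(n) = 3 × z(n-1), z(0) = 3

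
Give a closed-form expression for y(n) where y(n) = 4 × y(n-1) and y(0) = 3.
Recurrence: y(n) = 4 × y(n-1), initial: y(0) = 3.
Each term is 4 times the previous, so this is geometric with ratio 4. After n steps: y(n) = y(0)·4ⁿ = 3·4ⁿ.

y(n) = 3·4ⁿ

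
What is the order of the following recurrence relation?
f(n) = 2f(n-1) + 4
The order is the largest lag k for which f(n-k) appears. Here the deepest term is f(n-1) (the 4 term is non-homogeneous and does not affect the order), so the order is 1.

Order 1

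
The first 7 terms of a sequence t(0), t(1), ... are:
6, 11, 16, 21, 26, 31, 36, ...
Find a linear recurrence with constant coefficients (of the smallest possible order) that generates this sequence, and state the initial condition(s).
Look for the lowest-order linear relation among consecutive terms.
Observation: consecutive differences are constant (= 5).
Check at n=2: 1·11 + 5 = 16. ✓

t(n) = t(n-1) + 5, t(0) = 6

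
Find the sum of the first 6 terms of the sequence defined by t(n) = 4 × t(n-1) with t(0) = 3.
Computing the sequence terms: 3, 12, 48, 192, 768, 3072
Adding these values together:

4095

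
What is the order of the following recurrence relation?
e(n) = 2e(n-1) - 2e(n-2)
The order is the largest lag k for which e(n-k) appears. Here the deepest term is e(n-2), so the order is 2.

Order 2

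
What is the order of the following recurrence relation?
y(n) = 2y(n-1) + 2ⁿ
The order is the largest lag k for which y(n-k) appears. Here the deepest term is y(n-1) (the 2ⁿ term is non-homogeneous and does not affect the order), so the order is 1.

Order 1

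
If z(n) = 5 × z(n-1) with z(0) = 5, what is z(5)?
Computing step by step:
z(0) = 5
z(1) = 5 × 5 = 25
z(2) = 5 × 25 = 125
z(3) = 5 × 125 = 625
z(4) = 5 × 625 = 3125
z(5) = 5 × 3125 = 15625

15625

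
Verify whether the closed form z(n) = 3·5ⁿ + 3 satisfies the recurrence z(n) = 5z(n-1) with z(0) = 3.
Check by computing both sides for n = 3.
From the recurrence with z(0) = 3:
  z(0) = 3, z(1) = 15, z(2) = 75, z(3) = 375
  so the recurrence gives z(3) = 375.
From the proposed closed form z(n) = 3·5ⁿ + 3:
  z(3) = 378.
The recurrence gives 375 but the closed form gives 378, so the closed form does not satisfy the recurrence.

No, the closed form is incorrect.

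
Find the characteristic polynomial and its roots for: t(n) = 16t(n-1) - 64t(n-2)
Substitute t(n) = rⁿ and divide through by rⁿ⁻²: r² - 16r + 64 = 0
Factor: (r - 8)² = 0, so r = 8 (double root).
General solution: t(n) = (A + Bn)·8ⁿ

Characteristic: r² - 16r + 64 = 0, Roots: r = 8 (double root)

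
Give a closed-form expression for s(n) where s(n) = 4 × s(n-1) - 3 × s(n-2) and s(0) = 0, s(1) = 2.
Recurrence: s(n) = 4 × s(n-1) - 3 × s(n-2), initial: s(0) = 0, s(1) = 2.
Characteristic equation: r² - 4r + 3 = 0, which factors as (r - 3)(r - 1) = 0, so r = 3, 1. General solution s(n) = A·3ⁿ + B·1ⁿ. From s(0) = 0: A + B = 0. From s(1) = 2: 3A + 1B = 2. Solving gives A = 1, B = -1.

s(n) = 3ⁿ - 1ⁿ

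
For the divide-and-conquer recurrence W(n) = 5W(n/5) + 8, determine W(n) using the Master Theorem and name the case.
Master Theorem template: W(n) = a·W(n/b) + f(n).
Here: a=5, b=5, f(n)=8
Compute log_b(a) = log_5(5) = 1.
f(n) = 8 = O(n^(1-ε)) with ε = 1. Case 1: W(n) = Θ(n^log_b(a)) = Θ(n).

Case 1: W(n) = Θ(n)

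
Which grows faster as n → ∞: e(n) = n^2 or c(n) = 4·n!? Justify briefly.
Comparing growth rates:
Growth-rate hierarchy: log n ≺ any polynomial ≺ any exponential cⁿ (c>1) ≺ n! ≺ nⁿ.
factorial dominates polynomial degree 2 asymptotically.

c(n) grows faster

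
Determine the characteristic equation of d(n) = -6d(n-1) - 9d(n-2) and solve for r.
Substitute d(n) = rⁿ and divide through by rⁿ⁻²: r² + 6r + 9 = 0
Factor: (r + 3)² = 0, so r = -3 (double root).
General solution: d(n) = (A + Bn)·(-3)ⁿ

Characteristic: r² + 6r + 9 = 0, Roots: r = -3 (double root)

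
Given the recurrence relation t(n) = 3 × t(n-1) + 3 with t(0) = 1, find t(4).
Computing step by step:
t(0) = 1
t(1) = 3 × 1 + 3 = 6
t(2) = 3 × 6 + 3 = 21
t(3) = 3 × 21 + 3 = 66
t(4) = 3 × 66 + 3 = 201

201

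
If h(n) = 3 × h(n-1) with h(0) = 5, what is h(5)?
Computing step by step:
h(0) = 5
h(1) = 3 × 5 = 15
h(2) = 3 × 15 = 45
h(3) = 3 × 45 = 135
h(4) = 3 × 135 = 405
h(5) = 3 × 405 = 1215

1215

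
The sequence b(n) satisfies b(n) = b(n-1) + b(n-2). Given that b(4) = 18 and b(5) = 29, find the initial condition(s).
Work backwards using b(k) = b(k+2) - b(k+1):
b(3) = b(5) - b(4) = 29 - 18 = 11
b(2) = b(4) - b(3) = 18 - 11 = 7
b(1) = b(3) - b(2) = 11 - 7 = 4
b(0) = b(2) - b(1) = 7 - 4 = 3

b(0) = 3, b(1) = 4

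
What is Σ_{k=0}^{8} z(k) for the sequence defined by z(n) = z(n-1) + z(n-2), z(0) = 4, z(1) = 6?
Computing the sequence terms: 4, 6, 10, 16, 26, 42, 68, 110, 178
Adding these values together:

460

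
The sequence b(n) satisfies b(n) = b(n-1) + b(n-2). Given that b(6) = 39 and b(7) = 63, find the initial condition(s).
Work backwards using b(k) = b(k+2) - b(k+1):
b(5) = b(7) - b(6) = 63 - 39 = 24
b(4) = b(6) - b(5) = 39 - 24 = 15
b(3) = b(5) - b(4) = 24 - 15 = 9
b(2) = b(4) - b(3) = 15 - 9 = 6
b(1) = b(3) - b(2) = 9 - 6 = 3
b(0) = b(2) - b(1) = 6 - 3 = 3

b(0) = 3, b(1) = 3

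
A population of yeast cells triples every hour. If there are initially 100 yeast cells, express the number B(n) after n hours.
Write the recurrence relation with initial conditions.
Each hour multiplies the count by 3, so the count after n hours depends only on the count after n-1 hours: B(n) = 3 × B(n-1). The starting count gives B(0) = 100.
Unrolling n times gives the closed form B(n) = 100 × 3ⁿ.

B(n) = 3 × B(n-1), B(0) = 100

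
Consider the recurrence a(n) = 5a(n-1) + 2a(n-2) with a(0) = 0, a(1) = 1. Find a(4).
Computing the sequence terms:
0, 1, 5, 27, 145

145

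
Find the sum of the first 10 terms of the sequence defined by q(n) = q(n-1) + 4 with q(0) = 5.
Computing the sequence terms: 5, 9, 13, 17, 21, 25, 29, 33, 37, 41
Adding these values together:

230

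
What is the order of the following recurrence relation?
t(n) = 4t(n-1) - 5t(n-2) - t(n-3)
The order is the largest lag k for which t(n-k) appears. Here the deepest term is t(n-3), so the order is 3.

Order 3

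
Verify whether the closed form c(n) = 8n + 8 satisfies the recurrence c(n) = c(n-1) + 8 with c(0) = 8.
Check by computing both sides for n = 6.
From the recurrence with c(0) = 8:
  c(0) = 8, c(1) = 16, c(2) = 24, c(3) = 32, c(4) = 40, c(5) = 48, c(6) = 56
  so the recurrence gives c(6) = 56.
From the proposed closed form c(n) = 8n + 8:
  c(6) = 56.
Both sides give 56 at n = 6, and the initial condition(s) match, so the closed form is consistent.

Yes, the closed form is correct.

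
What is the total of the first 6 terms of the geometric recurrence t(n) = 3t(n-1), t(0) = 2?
Computing the sequence terms: 2, 6, 18, 54, 162, 486
Adding these values together:

728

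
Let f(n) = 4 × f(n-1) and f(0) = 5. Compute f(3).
Computing step by step:
f(0) = 5
f(1) = 4 × 5 = 20
f(2) = 4 × 20 = 80
f(3) = 4 × 80 = 320

320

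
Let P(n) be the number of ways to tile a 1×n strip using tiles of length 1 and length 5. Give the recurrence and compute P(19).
Condition on the last tile: it has length 1 (leaving a 1×(n-1) strip) or length 5 (leaving a 1×(n-5) strip), so P(n) = P(n-1) + P(n-5) (order-5 linear recurrence).
For 0 ≤ i < 5 only unit tiles fit, so P(i) = 1.
Iterating the recurrence: P(5) = 2, P(6) = 3, P(7) = 4, P(8) = 5, P(9) = 6, P(10) = 8, P(11) = 11, P(12) = 15, P(13) = 20, P(14) = 26, P(15) = 34, P(16) = 45, P(17) = 60, P(18) = 80, P(19) = 106.

P(n) = P(n-1) + P(n-5), with P(i) = 1 for 0 ≤ i < 5; P(19) = 106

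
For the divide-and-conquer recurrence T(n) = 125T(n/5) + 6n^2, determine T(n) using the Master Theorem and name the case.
Master Theorem template: T(n) = a·T(n/b) + f(n).
Here: a=125, b=5, f(n)=6n^2
Compute log_b(a) = log_5(125) = 3.
f(n) = 6n^2 = O(n^(3-ε)) with ε = 1. Case 1: T(n) = Θ(n^log_b(a)) = Θ(n^3).

Case 1: T(n) = Θ(n^3)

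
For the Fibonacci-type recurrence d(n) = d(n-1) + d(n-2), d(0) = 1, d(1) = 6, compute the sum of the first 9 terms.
Computing the sequence terms: 1, 6, 7, 13, 20, 33, 53, 86, 139
Adding these values together:

358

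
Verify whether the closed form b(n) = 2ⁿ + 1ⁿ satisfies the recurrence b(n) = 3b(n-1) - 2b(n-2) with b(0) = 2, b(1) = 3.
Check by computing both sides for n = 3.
From the recurrence with b(0) = 2, b(1) = 3:
  b(0) = 2, b(1) = 3, b(2) = 5, b(3) = 9
  so the recurrence gives b(3) = 9.
From the proposed closed form b(n) = 2ⁿ + 1ⁿ:
  b(3) = 9.
Both sides give 9 at n = 3, and the initial condition(s) match, so the closed form is consistent.

Yes, the closed form is correct.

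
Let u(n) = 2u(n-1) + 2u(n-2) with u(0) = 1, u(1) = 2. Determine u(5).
Computing the sequence terms:
1, 2, 6, 16, 44, 120

120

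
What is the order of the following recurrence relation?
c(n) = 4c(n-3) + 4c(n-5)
The order is the largest lag k for which c(n-k) appears. Here the deepest term is c(n-5), so the order is 5.

Order 5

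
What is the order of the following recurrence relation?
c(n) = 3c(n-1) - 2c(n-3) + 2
The order is the largest lag k for which c(n-k) appears. Here the deepest term is c(n-3) (the 2 term is non-homogeneous and does not affect the order), so the order is 3.

Order 3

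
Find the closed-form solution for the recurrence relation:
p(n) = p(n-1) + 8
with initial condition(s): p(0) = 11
Recurrence: p(n) = p(n-1) + 8, initial: p(0) = 11.
Each step adds 8, so p(n) = p(0) + 8n = 8n + 11.

p(n) = 8n + 11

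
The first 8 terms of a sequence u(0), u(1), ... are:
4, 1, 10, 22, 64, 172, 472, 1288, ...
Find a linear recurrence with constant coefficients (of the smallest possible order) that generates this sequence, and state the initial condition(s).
Look for the lowest-order linear relation among consecutive terms.
Observation: u(n) - 2·u(n-1) - (2)·u(n-2) = 0 holds for the shown terms, and no order-1 relation u(n) = α·u(n-1) + β fits.
Check at n=3: 2·10 + (2)·1 = 22. ✓

u(n) = 2u(n-1) + 2u(n-2), u(0) = 4, u(1) = 1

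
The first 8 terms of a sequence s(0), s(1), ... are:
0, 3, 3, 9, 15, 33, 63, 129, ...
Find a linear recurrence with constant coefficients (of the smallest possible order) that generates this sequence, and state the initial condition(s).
Look for the lowest-order linear relation among consecutive terms.
Observation: s(n) - 1·s(n-1) - (2)·s(n-2) = 0 holds for the shown terms, and no order-1 relation s(n) = α·s(n-1) + β fits.
Check at n=3: 1·3 + (2)·3 = 9. ✓

s(n) = s(n-1) + 2s(n-2), s(0) = 0, s(1) = 3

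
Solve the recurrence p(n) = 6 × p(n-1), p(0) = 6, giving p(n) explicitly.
Recurrence: p(n) = 6 × p(n-1), initial: p(0) = 6.
Each term is 6 times the previous, so this is geometric with ratio 6. After n steps: p(n) = p(0)·6ⁿ = 6·6ⁿ.

p(n) = 6·6ⁿ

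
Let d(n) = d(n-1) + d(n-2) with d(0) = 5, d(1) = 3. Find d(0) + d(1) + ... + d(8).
Computing the sequence terms: 5, 3, 8, 11, 19, 30, 49, 79, 128
Adding these values together:

332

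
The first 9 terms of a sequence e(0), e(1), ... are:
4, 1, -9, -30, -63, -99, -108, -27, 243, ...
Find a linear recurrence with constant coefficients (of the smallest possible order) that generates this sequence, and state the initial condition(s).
Look for the lowest-order linear relation among consecutive terms.
Observation: e(n) - 3·e(n-1) - (-3)·e(n-2) = 0 holds for the shown terms, and no order-1 relation e(n) = α·e(n-1) + β fits.
Check at n=3: 3·-9 + (-3)·1 = -30. ✓

e(n) = 3e(n-1) - 3e(n-2), e(0) = 4, e(1) = 1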